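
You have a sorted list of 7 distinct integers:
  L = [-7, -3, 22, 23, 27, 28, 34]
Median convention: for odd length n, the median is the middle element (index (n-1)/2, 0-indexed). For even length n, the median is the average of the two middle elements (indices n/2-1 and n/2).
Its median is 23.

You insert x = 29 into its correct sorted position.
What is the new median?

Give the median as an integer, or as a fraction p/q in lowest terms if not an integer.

Answer: 25

Derivation:
Old list (sorted, length 7): [-7, -3, 22, 23, 27, 28, 34]
Old median = 23
Insert x = 29
Old length odd (7). Middle was index 3 = 23.
New length even (8). New median = avg of two middle elements.
x = 29: 6 elements are < x, 1 elements are > x.
New sorted list: [-7, -3, 22, 23, 27, 28, 29, 34]
New median = 25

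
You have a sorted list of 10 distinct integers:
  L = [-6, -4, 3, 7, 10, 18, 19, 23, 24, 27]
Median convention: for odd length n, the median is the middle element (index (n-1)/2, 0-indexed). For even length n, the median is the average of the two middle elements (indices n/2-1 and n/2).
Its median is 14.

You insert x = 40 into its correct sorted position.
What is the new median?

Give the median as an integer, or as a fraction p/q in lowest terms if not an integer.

Old list (sorted, length 10): [-6, -4, 3, 7, 10, 18, 19, 23, 24, 27]
Old median = 14
Insert x = 40
Old length even (10). Middle pair: indices 4,5 = 10,18.
New length odd (11). New median = single middle element.
x = 40: 10 elements are < x, 0 elements are > x.
New sorted list: [-6, -4, 3, 7, 10, 18, 19, 23, 24, 27, 40]
New median = 18

Answer: 18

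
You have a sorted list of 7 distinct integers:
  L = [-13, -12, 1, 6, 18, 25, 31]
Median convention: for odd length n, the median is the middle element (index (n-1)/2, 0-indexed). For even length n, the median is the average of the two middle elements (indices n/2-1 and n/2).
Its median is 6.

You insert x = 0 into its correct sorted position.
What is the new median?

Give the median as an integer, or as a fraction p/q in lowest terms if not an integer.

Answer: 7/2

Derivation:
Old list (sorted, length 7): [-13, -12, 1, 6, 18, 25, 31]
Old median = 6
Insert x = 0
Old length odd (7). Middle was index 3 = 6.
New length even (8). New median = avg of two middle elements.
x = 0: 2 elements are < x, 5 elements are > x.
New sorted list: [-13, -12, 0, 1, 6, 18, 25, 31]
New median = 7/2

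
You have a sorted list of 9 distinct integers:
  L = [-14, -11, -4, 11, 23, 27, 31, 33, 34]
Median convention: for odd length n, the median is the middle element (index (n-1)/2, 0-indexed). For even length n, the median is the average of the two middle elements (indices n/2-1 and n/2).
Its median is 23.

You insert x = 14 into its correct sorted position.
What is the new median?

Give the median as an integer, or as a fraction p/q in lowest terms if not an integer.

Answer: 37/2

Derivation:
Old list (sorted, length 9): [-14, -11, -4, 11, 23, 27, 31, 33, 34]
Old median = 23
Insert x = 14
Old length odd (9). Middle was index 4 = 23.
New length even (10). New median = avg of two middle elements.
x = 14: 4 elements are < x, 5 elements are > x.
New sorted list: [-14, -11, -4, 11, 14, 23, 27, 31, 33, 34]
New median = 37/2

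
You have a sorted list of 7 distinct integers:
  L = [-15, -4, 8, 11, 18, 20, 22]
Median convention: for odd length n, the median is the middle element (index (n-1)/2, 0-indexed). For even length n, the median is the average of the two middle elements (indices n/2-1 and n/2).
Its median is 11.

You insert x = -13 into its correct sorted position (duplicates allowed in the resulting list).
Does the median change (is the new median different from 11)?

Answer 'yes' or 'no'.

Old median = 11
Insert x = -13
New median = 19/2
Changed? yes

Answer: yes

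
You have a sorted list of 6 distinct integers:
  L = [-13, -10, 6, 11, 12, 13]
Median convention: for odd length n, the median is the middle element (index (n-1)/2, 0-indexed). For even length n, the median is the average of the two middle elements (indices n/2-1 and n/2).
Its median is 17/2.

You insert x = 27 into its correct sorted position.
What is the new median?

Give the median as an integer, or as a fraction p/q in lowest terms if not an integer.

Answer: 11

Derivation:
Old list (sorted, length 6): [-13, -10, 6, 11, 12, 13]
Old median = 17/2
Insert x = 27
Old length even (6). Middle pair: indices 2,3 = 6,11.
New length odd (7). New median = single middle element.
x = 27: 6 elements are < x, 0 elements are > x.
New sorted list: [-13, -10, 6, 11, 12, 13, 27]
New median = 11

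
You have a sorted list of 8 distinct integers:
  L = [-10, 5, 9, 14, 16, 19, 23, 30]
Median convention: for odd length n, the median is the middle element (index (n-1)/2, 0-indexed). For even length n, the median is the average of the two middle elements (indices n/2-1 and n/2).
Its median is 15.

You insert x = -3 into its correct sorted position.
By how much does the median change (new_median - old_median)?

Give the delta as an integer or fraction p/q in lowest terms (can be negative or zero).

Answer: -1

Derivation:
Old median = 15
After inserting x = -3: new sorted = [-10, -3, 5, 9, 14, 16, 19, 23, 30]
New median = 14
Delta = 14 - 15 = -1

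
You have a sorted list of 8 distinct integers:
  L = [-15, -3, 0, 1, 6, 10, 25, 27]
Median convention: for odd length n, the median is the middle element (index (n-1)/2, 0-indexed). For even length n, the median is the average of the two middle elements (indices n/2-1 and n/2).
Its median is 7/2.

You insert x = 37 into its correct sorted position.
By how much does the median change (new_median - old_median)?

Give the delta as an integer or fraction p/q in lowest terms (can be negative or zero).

Answer: 5/2

Derivation:
Old median = 7/2
After inserting x = 37: new sorted = [-15, -3, 0, 1, 6, 10, 25, 27, 37]
New median = 6
Delta = 6 - 7/2 = 5/2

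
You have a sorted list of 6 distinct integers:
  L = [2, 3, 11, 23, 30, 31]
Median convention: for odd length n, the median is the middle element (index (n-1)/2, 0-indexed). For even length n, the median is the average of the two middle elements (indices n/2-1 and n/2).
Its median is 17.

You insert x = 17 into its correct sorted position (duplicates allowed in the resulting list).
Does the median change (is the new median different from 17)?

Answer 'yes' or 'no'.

Old median = 17
Insert x = 17
New median = 17
Changed? no

Answer: no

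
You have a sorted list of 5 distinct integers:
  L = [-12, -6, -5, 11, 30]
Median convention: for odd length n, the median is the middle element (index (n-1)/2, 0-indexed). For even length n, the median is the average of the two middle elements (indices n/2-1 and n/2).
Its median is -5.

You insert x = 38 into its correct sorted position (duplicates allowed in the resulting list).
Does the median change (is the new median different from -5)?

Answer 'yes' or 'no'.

Answer: yes

Derivation:
Old median = -5
Insert x = 38
New median = 3
Changed? yes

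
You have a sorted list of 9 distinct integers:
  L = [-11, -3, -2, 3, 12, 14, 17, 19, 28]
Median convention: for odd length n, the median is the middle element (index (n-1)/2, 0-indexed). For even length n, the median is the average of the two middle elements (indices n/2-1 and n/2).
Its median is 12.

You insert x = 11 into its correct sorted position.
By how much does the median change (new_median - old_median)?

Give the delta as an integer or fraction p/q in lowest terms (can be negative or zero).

Old median = 12
After inserting x = 11: new sorted = [-11, -3, -2, 3, 11, 12, 14, 17, 19, 28]
New median = 23/2
Delta = 23/2 - 12 = -1/2

Answer: -1/2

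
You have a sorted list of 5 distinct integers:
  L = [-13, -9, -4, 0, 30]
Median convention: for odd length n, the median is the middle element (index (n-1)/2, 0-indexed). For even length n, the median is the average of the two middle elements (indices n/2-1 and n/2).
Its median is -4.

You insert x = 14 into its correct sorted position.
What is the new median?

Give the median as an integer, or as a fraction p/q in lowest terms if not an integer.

Old list (sorted, length 5): [-13, -9, -4, 0, 30]
Old median = -4
Insert x = 14
Old length odd (5). Middle was index 2 = -4.
New length even (6). New median = avg of two middle elements.
x = 14: 4 elements are < x, 1 elements are > x.
New sorted list: [-13, -9, -4, 0, 14, 30]
New median = -2

Answer: -2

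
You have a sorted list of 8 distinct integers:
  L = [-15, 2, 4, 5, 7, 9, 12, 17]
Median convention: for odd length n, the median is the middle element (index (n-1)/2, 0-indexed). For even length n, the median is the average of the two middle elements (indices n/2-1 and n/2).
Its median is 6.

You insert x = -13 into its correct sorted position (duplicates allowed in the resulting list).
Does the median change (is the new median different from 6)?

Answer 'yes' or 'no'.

Old median = 6
Insert x = -13
New median = 5
Changed? yes

Answer: yes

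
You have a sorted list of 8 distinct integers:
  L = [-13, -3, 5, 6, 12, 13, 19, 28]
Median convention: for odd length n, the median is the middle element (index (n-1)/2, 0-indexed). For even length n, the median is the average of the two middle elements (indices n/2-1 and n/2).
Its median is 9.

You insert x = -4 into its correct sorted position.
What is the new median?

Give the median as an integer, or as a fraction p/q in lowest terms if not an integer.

Old list (sorted, length 8): [-13, -3, 5, 6, 12, 13, 19, 28]
Old median = 9
Insert x = -4
Old length even (8). Middle pair: indices 3,4 = 6,12.
New length odd (9). New median = single middle element.
x = -4: 1 elements are < x, 7 elements are > x.
New sorted list: [-13, -4, -3, 5, 6, 12, 13, 19, 28]
New median = 6

Answer: 6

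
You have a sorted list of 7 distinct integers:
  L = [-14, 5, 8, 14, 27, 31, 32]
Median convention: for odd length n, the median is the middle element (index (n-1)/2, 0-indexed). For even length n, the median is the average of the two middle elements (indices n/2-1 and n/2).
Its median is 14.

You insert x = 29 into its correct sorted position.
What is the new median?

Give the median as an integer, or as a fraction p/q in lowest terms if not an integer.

Old list (sorted, length 7): [-14, 5, 8, 14, 27, 31, 32]
Old median = 14
Insert x = 29
Old length odd (7). Middle was index 3 = 14.
New length even (8). New median = avg of two middle elements.
x = 29: 5 elements are < x, 2 elements are > x.
New sorted list: [-14, 5, 8, 14, 27, 29, 31, 32]
New median = 41/2

Answer: 41/2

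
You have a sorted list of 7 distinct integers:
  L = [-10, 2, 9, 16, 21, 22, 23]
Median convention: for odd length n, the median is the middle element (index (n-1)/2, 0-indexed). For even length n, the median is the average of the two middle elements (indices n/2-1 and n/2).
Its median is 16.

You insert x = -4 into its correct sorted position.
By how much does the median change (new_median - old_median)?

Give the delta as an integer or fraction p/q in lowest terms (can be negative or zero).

Old median = 16
After inserting x = -4: new sorted = [-10, -4, 2, 9, 16, 21, 22, 23]
New median = 25/2
Delta = 25/2 - 16 = -7/2

Answer: -7/2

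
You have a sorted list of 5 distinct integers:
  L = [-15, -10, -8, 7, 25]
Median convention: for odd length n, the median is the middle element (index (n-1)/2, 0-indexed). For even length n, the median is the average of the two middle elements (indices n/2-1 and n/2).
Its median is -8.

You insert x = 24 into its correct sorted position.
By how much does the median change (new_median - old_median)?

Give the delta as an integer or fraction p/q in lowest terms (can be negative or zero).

Answer: 15/2

Derivation:
Old median = -8
After inserting x = 24: new sorted = [-15, -10, -8, 7, 24, 25]
New median = -1/2
Delta = -1/2 - -8 = 15/2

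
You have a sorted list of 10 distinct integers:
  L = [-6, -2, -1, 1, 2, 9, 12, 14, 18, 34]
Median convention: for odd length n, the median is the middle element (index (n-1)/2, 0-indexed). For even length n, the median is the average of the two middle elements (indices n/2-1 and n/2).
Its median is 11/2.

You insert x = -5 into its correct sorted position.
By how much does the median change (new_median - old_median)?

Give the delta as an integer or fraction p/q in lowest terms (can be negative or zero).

Answer: -7/2

Derivation:
Old median = 11/2
After inserting x = -5: new sorted = [-6, -5, -2, -1, 1, 2, 9, 12, 14, 18, 34]
New median = 2
Delta = 2 - 11/2 = -7/2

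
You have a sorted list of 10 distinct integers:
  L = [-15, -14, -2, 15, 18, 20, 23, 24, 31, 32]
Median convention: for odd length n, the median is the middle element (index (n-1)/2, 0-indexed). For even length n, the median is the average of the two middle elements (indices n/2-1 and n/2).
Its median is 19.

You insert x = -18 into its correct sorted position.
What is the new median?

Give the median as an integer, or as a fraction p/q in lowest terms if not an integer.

Old list (sorted, length 10): [-15, -14, -2, 15, 18, 20, 23, 24, 31, 32]
Old median = 19
Insert x = -18
Old length even (10). Middle pair: indices 4,5 = 18,20.
New length odd (11). New median = single middle element.
x = -18: 0 elements are < x, 10 elements are > x.
New sorted list: [-18, -15, -14, -2, 15, 18, 20, 23, 24, 31, 32]
New median = 18

Answer: 18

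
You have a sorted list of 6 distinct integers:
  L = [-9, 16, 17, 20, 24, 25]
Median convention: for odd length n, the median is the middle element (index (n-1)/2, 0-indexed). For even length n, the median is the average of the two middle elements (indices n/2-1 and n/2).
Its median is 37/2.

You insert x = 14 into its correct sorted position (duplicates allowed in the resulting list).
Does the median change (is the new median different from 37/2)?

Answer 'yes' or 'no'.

Answer: yes

Derivation:
Old median = 37/2
Insert x = 14
New median = 17
Changed? yes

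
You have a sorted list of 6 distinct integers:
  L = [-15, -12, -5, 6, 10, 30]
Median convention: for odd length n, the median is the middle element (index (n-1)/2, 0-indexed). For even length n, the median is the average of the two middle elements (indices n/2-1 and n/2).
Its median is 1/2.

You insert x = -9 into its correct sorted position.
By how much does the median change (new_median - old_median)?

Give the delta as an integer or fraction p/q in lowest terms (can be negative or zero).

Old median = 1/2
After inserting x = -9: new sorted = [-15, -12, -9, -5, 6, 10, 30]
New median = -5
Delta = -5 - 1/2 = -11/2

Answer: -11/2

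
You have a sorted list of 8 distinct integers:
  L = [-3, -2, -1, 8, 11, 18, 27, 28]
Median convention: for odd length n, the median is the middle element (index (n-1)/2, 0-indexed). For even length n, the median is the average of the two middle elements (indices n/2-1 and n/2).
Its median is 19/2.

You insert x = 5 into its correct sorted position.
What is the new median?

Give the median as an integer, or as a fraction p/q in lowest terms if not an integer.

Old list (sorted, length 8): [-3, -2, -1, 8, 11, 18, 27, 28]
Old median = 19/2
Insert x = 5
Old length even (8). Middle pair: indices 3,4 = 8,11.
New length odd (9). New median = single middle element.
x = 5: 3 elements are < x, 5 elements are > x.
New sorted list: [-3, -2, -1, 5, 8, 11, 18, 27, 28]
New median = 8

Answer: 8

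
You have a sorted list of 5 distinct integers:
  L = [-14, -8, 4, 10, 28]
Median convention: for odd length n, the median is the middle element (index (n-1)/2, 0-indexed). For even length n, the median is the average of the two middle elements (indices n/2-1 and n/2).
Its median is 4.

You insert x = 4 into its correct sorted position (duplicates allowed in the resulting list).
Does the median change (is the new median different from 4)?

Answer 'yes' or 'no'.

Answer: no

Derivation:
Old median = 4
Insert x = 4
New median = 4
Changed? no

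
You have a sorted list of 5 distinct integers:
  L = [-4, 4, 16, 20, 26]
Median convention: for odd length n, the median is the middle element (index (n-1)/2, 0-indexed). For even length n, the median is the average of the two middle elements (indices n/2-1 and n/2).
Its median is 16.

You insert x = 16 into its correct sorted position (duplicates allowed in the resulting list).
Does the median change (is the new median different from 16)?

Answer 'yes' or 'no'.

Answer: no

Derivation:
Old median = 16
Insert x = 16
New median = 16
Changed? no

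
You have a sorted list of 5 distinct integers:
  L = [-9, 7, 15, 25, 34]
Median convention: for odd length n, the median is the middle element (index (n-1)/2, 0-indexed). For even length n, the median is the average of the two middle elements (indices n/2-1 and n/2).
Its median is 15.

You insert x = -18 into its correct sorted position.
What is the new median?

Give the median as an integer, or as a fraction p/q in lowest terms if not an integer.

Answer: 11

Derivation:
Old list (sorted, length 5): [-9, 7, 15, 25, 34]
Old median = 15
Insert x = -18
Old length odd (5). Middle was index 2 = 15.
New length even (6). New median = avg of two middle elements.
x = -18: 0 elements are < x, 5 elements are > x.
New sorted list: [-18, -9, 7, 15, 25, 34]
New median = 11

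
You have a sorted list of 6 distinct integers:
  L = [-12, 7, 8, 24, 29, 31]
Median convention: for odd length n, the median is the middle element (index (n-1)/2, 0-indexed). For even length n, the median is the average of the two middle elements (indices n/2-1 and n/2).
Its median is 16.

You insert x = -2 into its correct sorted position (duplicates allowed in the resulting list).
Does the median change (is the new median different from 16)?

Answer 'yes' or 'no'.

Answer: yes

Derivation:
Old median = 16
Insert x = -2
New median = 8
Changed? yes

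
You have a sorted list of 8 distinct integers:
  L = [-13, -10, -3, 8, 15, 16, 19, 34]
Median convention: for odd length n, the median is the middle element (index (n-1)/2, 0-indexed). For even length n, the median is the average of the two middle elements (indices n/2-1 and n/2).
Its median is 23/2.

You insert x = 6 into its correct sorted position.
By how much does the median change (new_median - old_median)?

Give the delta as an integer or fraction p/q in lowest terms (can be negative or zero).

Old median = 23/2
After inserting x = 6: new sorted = [-13, -10, -3, 6, 8, 15, 16, 19, 34]
New median = 8
Delta = 8 - 23/2 = -7/2

Answer: -7/2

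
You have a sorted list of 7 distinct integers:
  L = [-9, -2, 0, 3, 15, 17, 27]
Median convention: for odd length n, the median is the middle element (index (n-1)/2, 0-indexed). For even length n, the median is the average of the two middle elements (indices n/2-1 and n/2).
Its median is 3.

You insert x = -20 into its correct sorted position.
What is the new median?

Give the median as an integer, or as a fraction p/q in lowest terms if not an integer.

Old list (sorted, length 7): [-9, -2, 0, 3, 15, 17, 27]
Old median = 3
Insert x = -20
Old length odd (7). Middle was index 3 = 3.
New length even (8). New median = avg of two middle elements.
x = -20: 0 elements are < x, 7 elements are > x.
New sorted list: [-20, -9, -2, 0, 3, 15, 17, 27]
New median = 3/2

Answer: 3/2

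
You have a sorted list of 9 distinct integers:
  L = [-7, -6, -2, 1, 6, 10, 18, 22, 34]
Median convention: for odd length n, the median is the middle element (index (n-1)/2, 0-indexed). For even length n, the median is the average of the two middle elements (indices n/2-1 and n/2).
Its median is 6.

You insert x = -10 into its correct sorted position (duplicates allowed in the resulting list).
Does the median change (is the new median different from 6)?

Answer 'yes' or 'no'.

Old median = 6
Insert x = -10
New median = 7/2
Changed? yes

Answer: yes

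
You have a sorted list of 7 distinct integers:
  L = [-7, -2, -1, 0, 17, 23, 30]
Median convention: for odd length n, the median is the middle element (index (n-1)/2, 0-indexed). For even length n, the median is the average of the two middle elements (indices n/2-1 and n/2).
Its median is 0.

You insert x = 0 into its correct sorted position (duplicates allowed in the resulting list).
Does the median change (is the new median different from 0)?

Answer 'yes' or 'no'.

Old median = 0
Insert x = 0
New median = 0
Changed? no

Answer: no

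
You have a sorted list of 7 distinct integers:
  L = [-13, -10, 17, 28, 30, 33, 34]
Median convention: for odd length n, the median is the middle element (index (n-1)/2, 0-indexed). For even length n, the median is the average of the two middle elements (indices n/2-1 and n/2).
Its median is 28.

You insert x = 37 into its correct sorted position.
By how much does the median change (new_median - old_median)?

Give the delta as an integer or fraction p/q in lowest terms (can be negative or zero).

Old median = 28
After inserting x = 37: new sorted = [-13, -10, 17, 28, 30, 33, 34, 37]
New median = 29
Delta = 29 - 28 = 1

Answer: 1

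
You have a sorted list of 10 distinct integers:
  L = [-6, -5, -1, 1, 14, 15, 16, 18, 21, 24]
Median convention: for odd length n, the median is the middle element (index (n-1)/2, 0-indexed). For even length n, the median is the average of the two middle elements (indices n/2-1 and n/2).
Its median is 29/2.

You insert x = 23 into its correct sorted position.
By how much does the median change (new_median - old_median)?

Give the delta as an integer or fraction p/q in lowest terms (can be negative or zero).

Answer: 1/2

Derivation:
Old median = 29/2
After inserting x = 23: new sorted = [-6, -5, -1, 1, 14, 15, 16, 18, 21, 23, 24]
New median = 15
Delta = 15 - 29/2 = 1/2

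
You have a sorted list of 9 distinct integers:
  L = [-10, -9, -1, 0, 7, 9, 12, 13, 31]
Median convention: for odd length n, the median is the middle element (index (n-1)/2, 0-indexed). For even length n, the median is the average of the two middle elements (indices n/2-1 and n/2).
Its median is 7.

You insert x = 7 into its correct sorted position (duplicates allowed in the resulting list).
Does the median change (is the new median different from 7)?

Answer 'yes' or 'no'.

Old median = 7
Insert x = 7
New median = 7
Changed? no

Answer: no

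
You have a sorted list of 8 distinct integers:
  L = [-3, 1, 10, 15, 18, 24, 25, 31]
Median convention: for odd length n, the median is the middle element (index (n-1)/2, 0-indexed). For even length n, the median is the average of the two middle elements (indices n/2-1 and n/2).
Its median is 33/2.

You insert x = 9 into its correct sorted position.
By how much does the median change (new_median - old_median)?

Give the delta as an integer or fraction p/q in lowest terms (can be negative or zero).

Answer: -3/2

Derivation:
Old median = 33/2
After inserting x = 9: new sorted = [-3, 1, 9, 10, 15, 18, 24, 25, 31]
New median = 15
Delta = 15 - 33/2 = -3/2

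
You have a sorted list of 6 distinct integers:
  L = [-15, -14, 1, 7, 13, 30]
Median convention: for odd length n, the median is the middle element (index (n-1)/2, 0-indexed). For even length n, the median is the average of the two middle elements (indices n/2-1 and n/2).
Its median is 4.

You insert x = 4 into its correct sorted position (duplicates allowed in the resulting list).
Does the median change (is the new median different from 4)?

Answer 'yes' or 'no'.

Old median = 4
Insert x = 4
New median = 4
Changed? no

Answer: no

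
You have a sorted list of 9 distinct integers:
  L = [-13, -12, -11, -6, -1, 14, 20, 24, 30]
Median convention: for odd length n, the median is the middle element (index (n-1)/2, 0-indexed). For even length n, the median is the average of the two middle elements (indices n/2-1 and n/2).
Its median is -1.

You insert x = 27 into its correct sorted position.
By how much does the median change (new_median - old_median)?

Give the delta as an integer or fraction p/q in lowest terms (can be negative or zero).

Old median = -1
After inserting x = 27: new sorted = [-13, -12, -11, -6, -1, 14, 20, 24, 27, 30]
New median = 13/2
Delta = 13/2 - -1 = 15/2

Answer: 15/2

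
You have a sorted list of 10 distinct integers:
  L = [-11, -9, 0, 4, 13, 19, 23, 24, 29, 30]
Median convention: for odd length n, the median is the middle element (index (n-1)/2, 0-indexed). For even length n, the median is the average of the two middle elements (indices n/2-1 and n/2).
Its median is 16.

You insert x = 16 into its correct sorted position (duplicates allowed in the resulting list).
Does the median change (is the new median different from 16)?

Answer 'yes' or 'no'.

Answer: no

Derivation:
Old median = 16
Insert x = 16
New median = 16
Changed? no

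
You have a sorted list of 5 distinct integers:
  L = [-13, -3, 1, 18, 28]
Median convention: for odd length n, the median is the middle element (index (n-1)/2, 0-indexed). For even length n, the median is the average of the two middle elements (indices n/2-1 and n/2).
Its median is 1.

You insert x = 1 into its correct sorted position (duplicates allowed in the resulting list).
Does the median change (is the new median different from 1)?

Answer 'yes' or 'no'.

Answer: no

Derivation:
Old median = 1
Insert x = 1
New median = 1
Changed? no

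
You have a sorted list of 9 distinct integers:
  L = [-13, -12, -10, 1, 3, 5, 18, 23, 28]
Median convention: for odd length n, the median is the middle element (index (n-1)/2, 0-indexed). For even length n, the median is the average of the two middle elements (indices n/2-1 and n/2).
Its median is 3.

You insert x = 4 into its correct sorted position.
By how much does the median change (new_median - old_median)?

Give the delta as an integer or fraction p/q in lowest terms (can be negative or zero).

Answer: 1/2

Derivation:
Old median = 3
After inserting x = 4: new sorted = [-13, -12, -10, 1, 3, 4, 5, 18, 23, 28]
New median = 7/2
Delta = 7/2 - 3 = 1/2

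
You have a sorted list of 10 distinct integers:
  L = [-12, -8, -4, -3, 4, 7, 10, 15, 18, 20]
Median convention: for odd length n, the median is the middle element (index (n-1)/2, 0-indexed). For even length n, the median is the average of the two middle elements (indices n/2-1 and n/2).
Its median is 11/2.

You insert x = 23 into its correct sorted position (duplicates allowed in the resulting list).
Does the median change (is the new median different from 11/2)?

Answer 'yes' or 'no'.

Old median = 11/2
Insert x = 23
New median = 7
Changed? yes

Answer: yes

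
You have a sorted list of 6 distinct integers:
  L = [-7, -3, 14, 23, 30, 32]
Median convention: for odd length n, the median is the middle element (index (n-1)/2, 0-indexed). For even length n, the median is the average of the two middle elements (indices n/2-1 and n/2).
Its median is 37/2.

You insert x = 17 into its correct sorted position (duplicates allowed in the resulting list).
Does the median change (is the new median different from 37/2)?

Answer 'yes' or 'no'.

Answer: yes

Derivation:
Old median = 37/2
Insert x = 17
New median = 17
Changed? yes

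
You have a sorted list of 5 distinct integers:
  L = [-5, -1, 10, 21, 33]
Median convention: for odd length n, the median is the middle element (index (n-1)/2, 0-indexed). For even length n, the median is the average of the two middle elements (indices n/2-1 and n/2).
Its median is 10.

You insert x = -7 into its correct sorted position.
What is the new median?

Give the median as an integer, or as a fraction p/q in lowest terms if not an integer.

Answer: 9/2

Derivation:
Old list (sorted, length 5): [-5, -1, 10, 21, 33]
Old median = 10
Insert x = -7
Old length odd (5). Middle was index 2 = 10.
New length even (6). New median = avg of two middle elements.
x = -7: 0 elements are < x, 5 elements are > x.
New sorted list: [-7, -5, -1, 10, 21, 33]
New median = 9/2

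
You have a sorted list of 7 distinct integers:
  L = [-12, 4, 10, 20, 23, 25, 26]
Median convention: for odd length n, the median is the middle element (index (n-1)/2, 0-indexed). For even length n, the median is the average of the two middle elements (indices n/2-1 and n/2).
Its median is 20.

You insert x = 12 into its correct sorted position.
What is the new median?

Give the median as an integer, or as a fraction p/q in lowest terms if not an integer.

Old list (sorted, length 7): [-12, 4, 10, 20, 23, 25, 26]
Old median = 20
Insert x = 12
Old length odd (7). Middle was index 3 = 20.
New length even (8). New median = avg of two middle elements.
x = 12: 3 elements are < x, 4 elements are > x.
New sorted list: [-12, 4, 10, 12, 20, 23, 25, 26]
New median = 16

Answer: 16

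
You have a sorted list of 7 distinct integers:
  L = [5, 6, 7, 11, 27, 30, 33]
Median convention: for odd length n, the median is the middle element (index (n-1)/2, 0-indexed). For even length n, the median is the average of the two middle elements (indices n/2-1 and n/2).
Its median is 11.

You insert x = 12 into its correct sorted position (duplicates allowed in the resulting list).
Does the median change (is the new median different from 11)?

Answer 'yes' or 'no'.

Answer: yes

Derivation:
Old median = 11
Insert x = 12
New median = 23/2
Changed? yes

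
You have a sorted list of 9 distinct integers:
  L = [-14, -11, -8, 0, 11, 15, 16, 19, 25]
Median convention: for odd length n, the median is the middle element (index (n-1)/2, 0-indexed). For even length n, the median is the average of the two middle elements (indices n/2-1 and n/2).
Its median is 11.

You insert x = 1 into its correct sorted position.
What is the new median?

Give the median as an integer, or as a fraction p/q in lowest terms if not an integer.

Old list (sorted, length 9): [-14, -11, -8, 0, 11, 15, 16, 19, 25]
Old median = 11
Insert x = 1
Old length odd (9). Middle was index 4 = 11.
New length even (10). New median = avg of two middle elements.
x = 1: 4 elements are < x, 5 elements are > x.
New sorted list: [-14, -11, -8, 0, 1, 11, 15, 16, 19, 25]
New median = 6

Answer: 6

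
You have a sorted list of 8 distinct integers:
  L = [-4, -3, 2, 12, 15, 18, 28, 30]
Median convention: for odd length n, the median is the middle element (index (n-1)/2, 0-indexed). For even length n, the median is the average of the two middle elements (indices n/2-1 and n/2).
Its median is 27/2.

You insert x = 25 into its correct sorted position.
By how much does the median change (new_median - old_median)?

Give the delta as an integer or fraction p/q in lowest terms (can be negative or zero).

Old median = 27/2
After inserting x = 25: new sorted = [-4, -3, 2, 12, 15, 18, 25, 28, 30]
New median = 15
Delta = 15 - 27/2 = 3/2

Answer: 3/2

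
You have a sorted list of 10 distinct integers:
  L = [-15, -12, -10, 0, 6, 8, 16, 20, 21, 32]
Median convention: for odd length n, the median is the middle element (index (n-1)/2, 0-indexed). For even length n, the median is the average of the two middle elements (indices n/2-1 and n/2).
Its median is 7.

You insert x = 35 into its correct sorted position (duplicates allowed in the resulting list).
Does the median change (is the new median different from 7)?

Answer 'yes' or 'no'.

Answer: yes

Derivation:
Old median = 7
Insert x = 35
New median = 8
Changed? yes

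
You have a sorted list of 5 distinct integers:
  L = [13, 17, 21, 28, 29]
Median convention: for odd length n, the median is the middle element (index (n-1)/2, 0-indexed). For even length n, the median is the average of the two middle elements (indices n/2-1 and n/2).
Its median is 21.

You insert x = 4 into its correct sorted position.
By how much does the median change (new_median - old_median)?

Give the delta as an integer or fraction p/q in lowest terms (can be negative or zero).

Old median = 21
After inserting x = 4: new sorted = [4, 13, 17, 21, 28, 29]
New median = 19
Delta = 19 - 21 = -2

Answer: -2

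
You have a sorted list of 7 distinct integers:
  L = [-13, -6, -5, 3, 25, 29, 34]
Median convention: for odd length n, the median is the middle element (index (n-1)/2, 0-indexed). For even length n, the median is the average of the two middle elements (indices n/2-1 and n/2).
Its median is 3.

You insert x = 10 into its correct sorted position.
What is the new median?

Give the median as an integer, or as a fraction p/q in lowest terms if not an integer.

Old list (sorted, length 7): [-13, -6, -5, 3, 25, 29, 34]
Old median = 3
Insert x = 10
Old length odd (7). Middle was index 3 = 3.
New length even (8). New median = avg of two middle elements.
x = 10: 4 elements are < x, 3 elements are > x.
New sorted list: [-13, -6, -5, 3, 10, 25, 29, 34]
New median = 13/2

Answer: 13/2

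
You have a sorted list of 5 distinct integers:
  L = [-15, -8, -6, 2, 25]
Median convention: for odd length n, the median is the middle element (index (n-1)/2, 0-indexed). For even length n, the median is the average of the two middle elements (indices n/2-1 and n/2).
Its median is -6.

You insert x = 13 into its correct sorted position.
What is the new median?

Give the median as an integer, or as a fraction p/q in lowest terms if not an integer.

Old list (sorted, length 5): [-15, -8, -6, 2, 25]
Old median = -6
Insert x = 13
Old length odd (5). Middle was index 2 = -6.
New length even (6). New median = avg of two middle elements.
x = 13: 4 elements are < x, 1 elements are > x.
New sorted list: [-15, -8, -6, 2, 13, 25]
New median = -2

Answer: -2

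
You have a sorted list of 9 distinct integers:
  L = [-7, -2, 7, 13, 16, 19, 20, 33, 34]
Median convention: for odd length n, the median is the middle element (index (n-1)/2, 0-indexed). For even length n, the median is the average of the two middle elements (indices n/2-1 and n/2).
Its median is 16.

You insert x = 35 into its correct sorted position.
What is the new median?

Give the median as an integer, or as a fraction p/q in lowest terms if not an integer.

Old list (sorted, length 9): [-7, -2, 7, 13, 16, 19, 20, 33, 34]
Old median = 16
Insert x = 35
Old length odd (9). Middle was index 4 = 16.
New length even (10). New median = avg of two middle elements.
x = 35: 9 elements are < x, 0 elements are > x.
New sorted list: [-7, -2, 7, 13, 16, 19, 20, 33, 34, 35]
New median = 35/2

Answer: 35/2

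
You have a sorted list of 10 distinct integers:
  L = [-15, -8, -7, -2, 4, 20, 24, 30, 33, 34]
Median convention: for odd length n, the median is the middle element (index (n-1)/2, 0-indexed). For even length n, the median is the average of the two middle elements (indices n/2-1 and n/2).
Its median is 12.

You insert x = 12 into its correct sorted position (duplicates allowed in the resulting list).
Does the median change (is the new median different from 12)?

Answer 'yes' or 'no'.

Answer: no

Derivation:
Old median = 12
Insert x = 12
New median = 12
Changed? no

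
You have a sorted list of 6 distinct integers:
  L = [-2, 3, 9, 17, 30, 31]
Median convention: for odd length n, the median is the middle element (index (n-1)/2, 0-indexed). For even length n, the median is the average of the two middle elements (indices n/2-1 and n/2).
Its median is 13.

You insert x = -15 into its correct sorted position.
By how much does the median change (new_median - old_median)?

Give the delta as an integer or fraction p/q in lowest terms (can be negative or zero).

Old median = 13
After inserting x = -15: new sorted = [-15, -2, 3, 9, 17, 30, 31]
New median = 9
Delta = 9 - 13 = -4

Answer: -4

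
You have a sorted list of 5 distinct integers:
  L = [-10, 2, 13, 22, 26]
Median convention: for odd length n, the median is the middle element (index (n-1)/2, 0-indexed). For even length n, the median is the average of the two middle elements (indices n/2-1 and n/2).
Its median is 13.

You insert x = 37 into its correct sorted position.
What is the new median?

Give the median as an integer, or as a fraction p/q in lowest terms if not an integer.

Answer: 35/2

Derivation:
Old list (sorted, length 5): [-10, 2, 13, 22, 26]
Old median = 13
Insert x = 37
Old length odd (5). Middle was index 2 = 13.
New length even (6). New median = avg of two middle elements.
x = 37: 5 elements are < x, 0 elements are > x.
New sorted list: [-10, 2, 13, 22, 26, 37]
New median = 35/2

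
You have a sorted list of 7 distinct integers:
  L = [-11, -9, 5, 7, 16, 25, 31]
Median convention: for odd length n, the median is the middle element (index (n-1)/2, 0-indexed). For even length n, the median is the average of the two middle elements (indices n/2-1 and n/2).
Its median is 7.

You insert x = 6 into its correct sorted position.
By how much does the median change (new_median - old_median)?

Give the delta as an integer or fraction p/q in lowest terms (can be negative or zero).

Old median = 7
After inserting x = 6: new sorted = [-11, -9, 5, 6, 7, 16, 25, 31]
New median = 13/2
Delta = 13/2 - 7 = -1/2

Answer: -1/2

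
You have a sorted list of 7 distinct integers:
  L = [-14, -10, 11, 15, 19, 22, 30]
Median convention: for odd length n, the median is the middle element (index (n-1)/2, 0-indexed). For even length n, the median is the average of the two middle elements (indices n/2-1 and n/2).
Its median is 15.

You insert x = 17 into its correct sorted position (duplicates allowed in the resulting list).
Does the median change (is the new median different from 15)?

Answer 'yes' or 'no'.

Old median = 15
Insert x = 17
New median = 16
Changed? yes

Answer: yes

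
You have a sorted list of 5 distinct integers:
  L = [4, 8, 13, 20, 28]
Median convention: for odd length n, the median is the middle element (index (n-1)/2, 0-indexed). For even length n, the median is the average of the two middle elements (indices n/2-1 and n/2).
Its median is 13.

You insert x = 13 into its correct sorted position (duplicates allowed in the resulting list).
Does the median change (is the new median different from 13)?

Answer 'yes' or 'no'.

Old median = 13
Insert x = 13
New median = 13
Changed? no

Answer: no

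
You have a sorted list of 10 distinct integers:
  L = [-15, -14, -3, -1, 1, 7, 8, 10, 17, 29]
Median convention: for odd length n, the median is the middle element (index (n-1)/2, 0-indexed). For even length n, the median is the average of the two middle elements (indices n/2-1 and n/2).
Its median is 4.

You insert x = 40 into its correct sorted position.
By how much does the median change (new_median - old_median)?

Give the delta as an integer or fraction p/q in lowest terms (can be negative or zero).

Answer: 3

Derivation:
Old median = 4
After inserting x = 40: new sorted = [-15, -14, -3, -1, 1, 7, 8, 10, 17, 29, 40]
New median = 7
Delta = 7 - 4 = 3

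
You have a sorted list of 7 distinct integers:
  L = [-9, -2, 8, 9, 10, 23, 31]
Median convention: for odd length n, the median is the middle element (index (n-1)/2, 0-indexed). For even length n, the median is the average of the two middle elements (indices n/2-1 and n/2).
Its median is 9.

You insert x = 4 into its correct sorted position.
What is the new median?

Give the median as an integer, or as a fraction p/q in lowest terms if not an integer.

Answer: 17/2

Derivation:
Old list (sorted, length 7): [-9, -2, 8, 9, 10, 23, 31]
Old median = 9
Insert x = 4
Old length odd (7). Middle was index 3 = 9.
New length even (8). New median = avg of two middle elements.
x = 4: 2 elements are < x, 5 elements are > x.
New sorted list: [-9, -2, 4, 8, 9, 10, 23, 31]
New median = 17/2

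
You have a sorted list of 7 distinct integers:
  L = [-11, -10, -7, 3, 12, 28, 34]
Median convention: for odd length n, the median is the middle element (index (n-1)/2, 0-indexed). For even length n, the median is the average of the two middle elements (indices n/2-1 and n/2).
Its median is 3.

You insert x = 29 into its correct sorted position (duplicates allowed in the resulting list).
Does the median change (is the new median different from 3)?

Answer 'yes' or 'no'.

Old median = 3
Insert x = 29
New median = 15/2
Changed? yes

Answer: yes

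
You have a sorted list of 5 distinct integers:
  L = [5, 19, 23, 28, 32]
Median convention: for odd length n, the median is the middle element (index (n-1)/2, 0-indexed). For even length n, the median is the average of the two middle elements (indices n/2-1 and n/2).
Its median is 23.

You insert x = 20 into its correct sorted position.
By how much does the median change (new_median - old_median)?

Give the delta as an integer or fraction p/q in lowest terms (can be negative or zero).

Old median = 23
After inserting x = 20: new sorted = [5, 19, 20, 23, 28, 32]
New median = 43/2
Delta = 43/2 - 23 = -3/2

Answer: -3/2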